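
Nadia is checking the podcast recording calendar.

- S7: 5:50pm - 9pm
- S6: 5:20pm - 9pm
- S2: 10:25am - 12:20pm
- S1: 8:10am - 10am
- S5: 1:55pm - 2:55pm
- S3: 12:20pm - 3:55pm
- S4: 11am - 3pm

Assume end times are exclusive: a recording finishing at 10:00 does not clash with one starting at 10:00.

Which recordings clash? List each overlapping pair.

Sorted by start: S1, S2, S4, S3, S5, S6, S7.
S2 starts after S1 ends; S1 is clear from here.
S4 starts before S2 ends → S2 and S4 overlap.
S3 starts exactly when S2 ends (back-to-back, no overlap); S2 is clear from here.
S3 starts before S4 ends → S4 and S3 overlap.
S5 starts before S4 ends → S4 and S5 overlap.
S6 starts after S4 ends; S4 is clear from here.
S5 starts before S3 ends → S3 and S5 overlap.
S6 starts after S3 ends; S3 is clear from here.
S6 starts after S5 ends; S5 is clear from here.
S7 starts before S6 ends → S6 and S7 overlap.

S2 & S4, S3 & S4, S3 & S5, S4 & S5, S6 & S7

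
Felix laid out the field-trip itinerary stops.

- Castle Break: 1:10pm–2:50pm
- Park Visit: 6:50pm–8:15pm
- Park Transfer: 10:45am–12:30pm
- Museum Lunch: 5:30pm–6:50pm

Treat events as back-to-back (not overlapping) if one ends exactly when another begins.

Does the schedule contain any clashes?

Sorted by start: Park Transfer, Castle Break, Museum Lunch, Park Visit.
Castle Break starts after Park Transfer ends — done with Park Transfer.
Museum Lunch starts after Castle Break ends — done with Castle Break.
Park Visit starts exactly when Museum Lunch ends (back-to-back, no overlap).
Every pair is clear; the schedule has no overlaps.

No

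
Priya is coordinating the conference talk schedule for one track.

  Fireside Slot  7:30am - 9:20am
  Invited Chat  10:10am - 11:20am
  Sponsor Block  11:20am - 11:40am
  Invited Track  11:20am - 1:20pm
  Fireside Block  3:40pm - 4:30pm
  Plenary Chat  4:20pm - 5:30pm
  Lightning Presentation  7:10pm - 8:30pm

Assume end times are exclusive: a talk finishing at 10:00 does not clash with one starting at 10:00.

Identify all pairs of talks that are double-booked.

Fireside Block & Plenary Chat, Invited Track & Sponsor Block

Two intervals overlap when each starts before the other ends.
Sorted by start: Fireside Slot, Invited Chat, Sponsor Block, Invited Track, Fireside Block, Plenary Chat, Lightning Presentation.
Invited Chat starts after Fireside Slot ends; Fireside Slot is clear from here.
Sponsor Block starts exactly when Invited Chat ends (back-to-back, no overlap); Invited Chat is clear from here.
Invited Track starts before Sponsor Block ends → Sponsor Block and Invited Track overlap.
Fireside Block starts after Sponsor Block ends; Sponsor Block is clear from here.
Fireside Block starts after Invited Track ends; Invited Track is clear from here.
Plenary Chat starts before Fireside Block ends → Fireside Block and Plenary Chat overlap.
Lightning Presentation starts after Fireside Block ends.
Lightning Presentation starts after Plenary Chat ends.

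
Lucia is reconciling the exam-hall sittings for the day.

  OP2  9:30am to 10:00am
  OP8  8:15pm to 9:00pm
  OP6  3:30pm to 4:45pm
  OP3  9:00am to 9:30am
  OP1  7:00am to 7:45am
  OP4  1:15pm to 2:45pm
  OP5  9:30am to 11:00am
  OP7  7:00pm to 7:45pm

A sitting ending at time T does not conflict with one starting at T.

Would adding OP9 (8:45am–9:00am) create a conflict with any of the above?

OP1: ends 7:45am at or before OP9 starts 8:45am → clear.
OP3: starts 9:00am at or after OP9 ends 9:00am → clear.
OP2: starts 9:30am at or after OP9 ends 9:00am → clear.
OP5: starts 9:30am at or after OP9 ends 9:00am → clear.
OP4: starts 1:15pm at or after OP9 ends 9:00am → clear.
OP6: starts 3:30pm at or after OP9 ends 9:00am → clear.
OP7: starts 7:00pm at or after OP9 ends 9:00am → clear.
OP8: starts 8:15pm at or after OP9 ends 9:00am → clear.

No — it doesn't clash with anything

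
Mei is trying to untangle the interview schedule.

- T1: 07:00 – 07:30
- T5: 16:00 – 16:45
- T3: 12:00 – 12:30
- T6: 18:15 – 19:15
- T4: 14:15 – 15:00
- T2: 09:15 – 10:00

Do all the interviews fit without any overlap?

Yes

Sorted by start: T1, T2, T3, T4, T5, T6.
T2 starts after T1 ends, so T1 has no further overlaps.
T3 starts after T2 ends, so T2 has no further overlaps.
T4 starts after T3 ends, so T3 has no further overlaps.
T5 starts after T4 ends, so T4 has no further overlaps.
T6 starts after T5 ends.
Every pair is clear; the schedule has no overlaps.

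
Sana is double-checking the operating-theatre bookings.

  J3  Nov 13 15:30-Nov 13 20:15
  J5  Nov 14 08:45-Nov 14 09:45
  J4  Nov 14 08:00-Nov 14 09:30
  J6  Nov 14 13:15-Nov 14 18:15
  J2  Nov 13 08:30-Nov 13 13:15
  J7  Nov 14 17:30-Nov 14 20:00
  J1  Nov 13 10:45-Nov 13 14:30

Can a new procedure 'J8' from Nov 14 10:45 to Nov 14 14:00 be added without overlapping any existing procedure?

J2: ends Nov 13 13:15 at or before J8 starts Nov 14 10:45 → clear.
J1: ends Nov 13 14:30 at or before J8 starts Nov 14 10:45 → clear.
J3: ends Nov 13 20:15 at or before J8 starts Nov 14 10:45 → clear.
J4: ends Nov 14 09:30 at or before J8 starts Nov 14 10:45 → clear.
J5: ends Nov 14 09:45 at or before J8 starts Nov 14 10:45 → clear.
J6: starts Nov 14 13:15 before J8 ends Nov 14 14:00, and ends Nov 14 18:15 after J8 starts Nov 14 10:45 → overlap.
J7: starts Nov 14 17:30 at or after J8 ends Nov 14 14:00 → clear.
J8 overlaps J6.

No — it overlaps J6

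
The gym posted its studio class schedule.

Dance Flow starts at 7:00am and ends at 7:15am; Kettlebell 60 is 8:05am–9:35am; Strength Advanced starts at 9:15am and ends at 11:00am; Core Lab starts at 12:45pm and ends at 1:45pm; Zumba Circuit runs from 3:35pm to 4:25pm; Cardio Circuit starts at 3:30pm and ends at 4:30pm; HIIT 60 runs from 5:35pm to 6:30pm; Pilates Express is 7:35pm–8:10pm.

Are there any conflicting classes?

Check each pair: they overlap iff neither finishes before the other starts.
Sorted by start: Dance Flow, Kettlebell 60, Strength Advanced, Core Lab, Cardio Circuit, Zumba Circuit, HIIT 60, Pilates Express.
Kettlebell 60 starts after Dance Flow ends — done with Dance Flow.
Strength Advanced starts before Kettlebell 60 ends → Kettlebell 60 and Strength Advanced overlap.
That's a conflict, so the schedule is not conflict-free.

Yes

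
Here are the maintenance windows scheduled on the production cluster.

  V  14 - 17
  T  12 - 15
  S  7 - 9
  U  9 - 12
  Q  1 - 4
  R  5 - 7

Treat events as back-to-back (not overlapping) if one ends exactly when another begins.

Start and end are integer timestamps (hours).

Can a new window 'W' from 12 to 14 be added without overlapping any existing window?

No — it overlaps T

Q: ends 4 at or before W starts 12 → clear.
R: ends 7 at or before W starts 12 → clear.
S: ends 9 at or before W starts 12 → clear.
U: ends 12 at or before W starts 12 → clear.
T: starts 12 before W ends 14, and ends 15 after W starts 12 → overlap.
V: starts 14 at or after W ends 14 → clear.
W overlaps T.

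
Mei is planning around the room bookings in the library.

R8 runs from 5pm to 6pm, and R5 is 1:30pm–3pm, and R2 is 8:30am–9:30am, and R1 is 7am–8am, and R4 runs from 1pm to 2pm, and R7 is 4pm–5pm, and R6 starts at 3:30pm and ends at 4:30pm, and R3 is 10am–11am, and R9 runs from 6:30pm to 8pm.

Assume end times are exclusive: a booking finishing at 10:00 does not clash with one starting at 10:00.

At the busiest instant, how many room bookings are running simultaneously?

Walk through starts and ends in time order (an end at T is processed before a start at T):
7am start R1 → 1
8am end R1 → 0
8:30am start R2 → 1
9:30am end R2 → 0
10am start R3 → 1
11am end R3 → 0
1pm start R4 → 1
1:30pm start R5 → 2
2pm end R4 → 1
3pm end R5 → 0
3:30pm start R6 → 1
4pm start R7 → 2
4:30pm end R6 → 1
5pm end R7 → 0
5pm start R8 → 1
6pm end R8 → 0
6:30pm start R9 → 1
8pm end R9 → 0
Peak is 2, at 1:30pm (R4, R5).

2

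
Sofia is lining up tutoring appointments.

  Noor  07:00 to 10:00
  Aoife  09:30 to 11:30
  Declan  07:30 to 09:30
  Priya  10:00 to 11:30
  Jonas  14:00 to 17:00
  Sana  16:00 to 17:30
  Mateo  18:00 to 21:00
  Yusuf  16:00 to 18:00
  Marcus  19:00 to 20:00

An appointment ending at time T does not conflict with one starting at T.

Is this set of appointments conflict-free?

Check each pair: they overlap iff neither finishes before the other starts.
Sorted by start: Noor, Declan, Aoife, Priya, Jonas, Sana, Yusuf, Mateo, Marcus.
Declan starts before Noor ends → Noor and Declan overlap.
That's a conflict, so the schedule is not conflict-free.

No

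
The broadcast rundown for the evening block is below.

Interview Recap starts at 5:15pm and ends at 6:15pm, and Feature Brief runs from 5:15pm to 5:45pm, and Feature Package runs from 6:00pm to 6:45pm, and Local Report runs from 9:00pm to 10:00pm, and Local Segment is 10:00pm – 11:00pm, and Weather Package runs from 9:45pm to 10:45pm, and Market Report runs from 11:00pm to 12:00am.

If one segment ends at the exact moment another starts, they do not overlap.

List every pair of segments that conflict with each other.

Sorted by start: Interview Recap, Feature Brief, Feature Package, Local Report, Weather Package, Local Segment, Market Report.
Feature Brief starts before Interview Recap ends → Interview Recap and Feature Brief overlap.
Feature Package starts before Interview Recap ends → Interview Recap and Feature Package overlap.
Local Report starts after Interview Recap ends, so Interview Recap has no further overlaps.
Feature Package starts after Feature Brief ends, so Feature Brief has no further overlaps.
Local Report starts after Feature Package ends, so Feature Package has no further overlaps.
Weather Package starts before Local Report ends → Local Report and Weather Package overlap.
Local Segment starts exactly when Local Report ends (back-to-back, no overlap), so Local Report has no further overlaps.
Local Segment starts before Weather Package ends → Weather Package and Local Segment overlap.
Market Report starts after Weather Package ends.
Market Report starts exactly when Local Segment ends (back-to-back, no overlap).

Feature Brief & Interview Recap, Feature Package & Interview Recap, Local Report & Weather Package, Local Segment & Weather Package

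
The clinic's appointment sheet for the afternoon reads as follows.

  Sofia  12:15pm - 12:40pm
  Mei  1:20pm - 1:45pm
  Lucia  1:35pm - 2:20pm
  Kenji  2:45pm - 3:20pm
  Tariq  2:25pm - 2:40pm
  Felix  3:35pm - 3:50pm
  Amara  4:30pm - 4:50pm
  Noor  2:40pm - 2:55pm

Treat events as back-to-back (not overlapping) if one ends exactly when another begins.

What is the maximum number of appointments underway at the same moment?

2

Sweep the timeline, counting +1 at each start and −1 at each end (ends before starts at a tie):
12:15pm start Sofia → 1
12:40pm end Sofia → 0
1:20pm start Mei → 1
1:35pm start Lucia → 2
1:45pm end Mei → 1
2:20pm end Lucia → 0
2:25pm start Tariq → 1
2:40pm end Tariq → 0
2:40pm start Noor → 1
2:45pm start Kenji → 2
2:55pm end Noor → 1
3:20pm end Kenji → 0
3:35pm start Felix → 1
3:50pm end Felix → 0
4:30pm start Amara → 1
4:50pm end Amara → 0
Peak is 2, at 1:35pm (Lucia, Mei).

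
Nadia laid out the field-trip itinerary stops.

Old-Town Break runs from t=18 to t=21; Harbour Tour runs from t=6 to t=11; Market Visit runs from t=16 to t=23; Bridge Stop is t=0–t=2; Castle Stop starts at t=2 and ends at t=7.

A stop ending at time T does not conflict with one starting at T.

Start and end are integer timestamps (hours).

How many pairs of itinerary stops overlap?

Two intervals overlap when each starts before the other ends.
Sorted by start: Bridge Stop, Castle Stop, Harbour Tour, Market Visit, Old-Town Break.
Castle Stop starts exactly when Bridge Stop ends (back-to-back, no overlap), so nothing later overlaps Bridge Stop either.
Harbour Tour starts before Castle Stop ends → Castle Stop and Harbour Tour overlap.
Market Visit starts after Castle Stop ends, so nothing later overlaps Castle Stop either.
Market Visit starts after Harbour Tour ends, so nothing later overlaps Harbour Tour either.
Old-Town Break starts before Market Visit ends → Market Visit and Old-Town Break overlap.
Overlapping pairs: Castle Stop & Harbour Tour, Market Visit & Old-Town Break — 2 in total.

2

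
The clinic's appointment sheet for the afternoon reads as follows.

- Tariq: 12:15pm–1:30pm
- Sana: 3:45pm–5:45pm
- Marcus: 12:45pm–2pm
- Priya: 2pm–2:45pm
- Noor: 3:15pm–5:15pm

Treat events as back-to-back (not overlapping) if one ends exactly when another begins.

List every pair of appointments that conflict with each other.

Sorted by start: Tariq, Marcus, Priya, Noor, Sana.
Marcus starts before Tariq ends → Tariq and Marcus overlap.
Priya starts after Tariq ends; Tariq is clear from here.
Priya starts exactly when Marcus ends (back-to-back, no overlap); Marcus is clear from here.
Noor starts after Priya ends; Priya is clear from here.
Sana starts before Noor ends → Noor and Sana overlap.

Marcus & Tariq, Noor & Sana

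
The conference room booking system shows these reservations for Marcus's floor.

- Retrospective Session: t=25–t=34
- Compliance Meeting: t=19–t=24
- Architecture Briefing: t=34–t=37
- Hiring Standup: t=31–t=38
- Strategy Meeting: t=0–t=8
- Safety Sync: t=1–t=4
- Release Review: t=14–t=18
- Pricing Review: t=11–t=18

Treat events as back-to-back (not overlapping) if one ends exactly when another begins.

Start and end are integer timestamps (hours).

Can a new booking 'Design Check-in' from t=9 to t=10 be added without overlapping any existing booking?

Yes — the slot is free

Strategy Meeting: ends t=8 at or before Design Check-in starts t=9 → clear.
Safety Sync: ends t=4 at or before Design Check-in starts t=9 → clear.
Pricing Review: starts t=11 at or after Design Check-in ends t=10 → clear.
Release Review: starts t=14 at or after Design Check-in ends t=10 → clear.
Compliance Meeting: starts t=19 at or after Design Check-in ends t=10 → clear.
Retrospective Session: starts t=25 at or after Design Check-in ends t=10 → clear.
Hiring Standup: starts t=31 at or after Design Check-in ends t=10 → clear.
Architecture Briefing: starts t=34 at or after Design Check-in ends t=10 → clear.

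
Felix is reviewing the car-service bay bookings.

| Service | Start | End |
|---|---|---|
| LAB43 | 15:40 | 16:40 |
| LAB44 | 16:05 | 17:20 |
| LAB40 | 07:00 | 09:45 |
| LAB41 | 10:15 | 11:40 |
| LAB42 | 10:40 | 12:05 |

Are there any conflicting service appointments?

Yes

Two intervals overlap when each starts before the other ends.
Sorted by start: LAB40, LAB41, LAB42, LAB43, LAB44.
LAB41 starts after LAB40 ends, so LAB40 has no further overlaps.
LAB42 starts before LAB41 ends → LAB41 and LAB42 overlap.
That's a conflict, so the schedule is not conflict-free.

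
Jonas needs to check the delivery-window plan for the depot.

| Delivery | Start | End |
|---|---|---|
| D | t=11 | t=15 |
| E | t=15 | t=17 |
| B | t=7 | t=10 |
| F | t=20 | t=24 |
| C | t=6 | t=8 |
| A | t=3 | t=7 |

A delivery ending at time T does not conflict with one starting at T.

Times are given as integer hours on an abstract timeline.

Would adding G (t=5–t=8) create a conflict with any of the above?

Yes — it overlaps A, B, C

A: starts t=3 before G ends t=8, and ends t=7 after G starts t=5 → overlap.
C: starts t=6 before G ends t=8, and ends t=8 after G starts t=5 → overlap.
B: starts t=7 before G ends t=8, and ends t=10 after G starts t=5 → overlap.
D: starts t=11 at or after G ends t=8 → clear.
E: starts t=15 at or after G ends t=8 → clear.
F: starts t=20 at or after G ends t=8 → clear.
G overlaps A, B, C.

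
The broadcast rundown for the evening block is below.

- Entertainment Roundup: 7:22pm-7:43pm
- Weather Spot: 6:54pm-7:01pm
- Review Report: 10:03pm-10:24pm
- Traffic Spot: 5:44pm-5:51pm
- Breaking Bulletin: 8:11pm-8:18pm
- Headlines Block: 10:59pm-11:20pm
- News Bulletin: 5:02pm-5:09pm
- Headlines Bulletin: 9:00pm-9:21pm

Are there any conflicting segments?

No

Check each pair: they overlap iff neither finishes before the other starts.
Sorted by start: News Bulletin, Traffic Spot, Weather Spot, Entertainment Roundup, Breaking Bulletin, Headlines Bulletin, Review Report, Headlines Block.
Traffic Spot starts after News Bulletin ends; News Bulletin is clear from here.
Weather Spot starts after Traffic Spot ends; Traffic Spot is clear from here.
Entertainment Roundup starts after Weather Spot ends; Weather Spot is clear from here.
Breaking Bulletin starts after Entertainment Roundup ends; Entertainment Roundup is clear from here.
Headlines Bulletin starts after Breaking Bulletin ends; Breaking Bulletin is clear from here.
Review Report starts after Headlines Bulletin ends; Headlines Bulletin is clear from here.
Headlines Block starts after Review Report ends.
Every pair is clear; the schedule has no overlaps.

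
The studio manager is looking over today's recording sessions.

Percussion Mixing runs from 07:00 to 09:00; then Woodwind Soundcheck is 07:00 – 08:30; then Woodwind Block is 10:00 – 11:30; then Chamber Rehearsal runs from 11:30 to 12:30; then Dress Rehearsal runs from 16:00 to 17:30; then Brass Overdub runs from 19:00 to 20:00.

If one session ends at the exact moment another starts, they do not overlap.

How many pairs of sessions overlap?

1

Sorted by start: Percussion Mixing, Woodwind Soundcheck, Woodwind Block, Chamber Rehearsal, Dress Rehearsal, Brass Overdub.
Woodwind Soundcheck starts before Percussion Mixing ends → Percussion Mixing and Woodwind Soundcheck overlap.
Woodwind Block starts after Percussion Mixing ends — done with Percussion Mixing.
Woodwind Block starts after Woodwind Soundcheck ends — done with Woodwind Soundcheck.
Chamber Rehearsal starts exactly when Woodwind Block ends (back-to-back, no overlap) — done with Woodwind Block.
Dress Rehearsal starts after Chamber Rehearsal ends — done with Chamber Rehearsal.
Brass Overdub starts after Dress Rehearsal ends.
Overlapping pairs: Percussion Mixing & Woodwind Soundcheck — 1 in total.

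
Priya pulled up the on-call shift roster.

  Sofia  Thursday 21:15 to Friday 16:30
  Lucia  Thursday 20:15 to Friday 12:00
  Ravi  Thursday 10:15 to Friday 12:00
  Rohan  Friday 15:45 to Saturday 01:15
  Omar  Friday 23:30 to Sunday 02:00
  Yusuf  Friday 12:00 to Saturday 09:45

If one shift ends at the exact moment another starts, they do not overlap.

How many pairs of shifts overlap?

Sorted by start: Ravi, Lucia, Sofia, Yusuf, Rohan, Omar.
Lucia starts before Ravi ends → Ravi and Lucia overlap.
Sofia starts before Ravi ends → Ravi and Sofia overlap.
Yusuf starts exactly when Ravi ends (back-to-back, no overlap), so Ravi has no further overlaps.
Sofia starts before Lucia ends → Lucia and Sofia overlap.
Yusuf starts exactly when Lucia ends (back-to-back, no overlap), so Lucia has no further overlaps.
Yusuf starts before Sofia ends → Sofia and Yusuf overlap.
Rohan starts before Sofia ends → Sofia and Rohan overlap.
Omar starts after Sofia ends.
Rohan starts before Yusuf ends → Yusuf and Rohan overlap.
Omar starts before Yusuf ends → Yusuf and Omar overlap.
Omar starts before Rohan ends → Rohan and Omar overlap.
Overlapping pairs: Lucia & Ravi, Lucia & Sofia, Omar & Rohan, Omar & Yusuf, Ravi & Sofia, Rohan & Sofia, Rohan & Yusuf, Sofia & Yusuf — 8 in total.

8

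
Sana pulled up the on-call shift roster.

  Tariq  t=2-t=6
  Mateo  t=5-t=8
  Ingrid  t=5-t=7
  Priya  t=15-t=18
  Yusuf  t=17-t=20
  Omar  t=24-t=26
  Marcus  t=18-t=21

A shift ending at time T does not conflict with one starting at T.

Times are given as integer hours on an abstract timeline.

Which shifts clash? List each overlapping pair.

Ingrid & Mateo, Ingrid & Tariq, Marcus & Yusuf, Mateo & Tariq, Priya & Yusuf

Sorted by start: Tariq, Mateo, Ingrid, Priya, Yusuf, Marcus, Omar.
Mateo starts before Tariq ends → Tariq and Mateo overlap.
Ingrid starts before Tariq ends → Tariq and Ingrid overlap.
Priya starts after Tariq ends — done with Tariq.
Ingrid starts before Mateo ends → Mateo and Ingrid overlap.
Priya starts after Mateo ends — done with Mateo.
Priya starts after Ingrid ends — done with Ingrid.
Yusuf starts before Priya ends → Priya and Yusuf overlap.
Marcus starts exactly when Priya ends (back-to-back, no overlap) — done with Priya.
Marcus starts before Yusuf ends → Yusuf and Marcus overlap.
Omar starts after Yusuf ends.
Omar starts after Marcus ends.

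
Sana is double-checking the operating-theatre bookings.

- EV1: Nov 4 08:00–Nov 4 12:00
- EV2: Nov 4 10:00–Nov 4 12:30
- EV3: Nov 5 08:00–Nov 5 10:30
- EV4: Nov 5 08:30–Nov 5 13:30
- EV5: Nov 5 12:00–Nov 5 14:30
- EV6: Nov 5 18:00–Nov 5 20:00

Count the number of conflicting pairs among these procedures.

3

Sorted by start: EV1, EV2, EV3, EV4, EV5, EV6.
EV2 starts before EV1 ends → EV1 and EV2 overlap.
EV3 starts after EV1 ends — done with EV1.
EV3 starts after EV2 ends — done with EV2.
EV4 starts before EV3 ends → EV3 and EV4 overlap.
EV5 starts after EV3 ends — done with EV3.
EV5 starts before EV4 ends → EV4 and EV5 overlap.
EV6 starts after EV4 ends.
EV6 starts after EV5 ends.
Overlapping pairs: EV1 & EV2, EV3 & EV4, EV4 & EV5 — 3 in total.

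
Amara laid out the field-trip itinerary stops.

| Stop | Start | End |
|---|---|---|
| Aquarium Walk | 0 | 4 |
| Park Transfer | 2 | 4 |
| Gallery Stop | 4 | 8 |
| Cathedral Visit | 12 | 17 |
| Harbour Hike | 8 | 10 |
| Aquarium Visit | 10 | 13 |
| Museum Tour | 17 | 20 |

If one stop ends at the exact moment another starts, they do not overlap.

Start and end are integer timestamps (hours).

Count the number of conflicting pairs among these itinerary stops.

2

Sorted by start: Aquarium Walk, Park Transfer, Gallery Stop, Harbour Hike, Aquarium Visit, Cathedral Visit, Museum Tour.
Park Transfer starts before Aquarium Walk ends → Aquarium Walk and Park Transfer overlap.
Gallery Stop starts exactly when Aquarium Walk ends (back-to-back, no overlap); Aquarium Walk is clear from here.
Gallery Stop starts exactly when Park Transfer ends (back-to-back, no overlap); Park Transfer is clear from here.
Harbour Hike starts exactly when Gallery Stop ends (back-to-back, no overlap); Gallery Stop is clear from here.
Aquarium Visit starts exactly when Harbour Hike ends (back-to-back, no overlap); Harbour Hike is clear from here.
Cathedral Visit starts before Aquarium Visit ends → Aquarium Visit and Cathedral Visit overlap.
Museum Tour starts after Aquarium Visit ends.
Museum Tour starts exactly when Cathedral Visit ends (back-to-back, no overlap).
Overlapping pairs: Aquarium Visit & Cathedral Visit, Aquarium Walk & Park Transfer — 2 in total.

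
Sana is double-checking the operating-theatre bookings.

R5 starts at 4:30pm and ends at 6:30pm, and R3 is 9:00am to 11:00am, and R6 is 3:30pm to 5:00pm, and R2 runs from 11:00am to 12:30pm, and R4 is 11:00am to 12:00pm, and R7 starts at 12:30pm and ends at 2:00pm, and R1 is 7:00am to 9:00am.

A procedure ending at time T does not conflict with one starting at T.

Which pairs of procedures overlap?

R2 & R4, R5 & R6

Sorted by start: R1, R3, R2, R4, R7, R6, R5.
R3 starts exactly when R1 ends (back-to-back, no overlap); R1 is clear from here.
R2 starts exactly when R3 ends (back-to-back, no overlap); R3 is clear from here.
R4 starts before R2 ends → R2 and R4 overlap.
R7 starts exactly when R2 ends (back-to-back, no overlap); R2 is clear from here.
R7 starts after R4 ends; R4 is clear from here.
R6 starts after R7 ends; R7 is clear from here.
R5 starts before R6 ends → R6 and R5 overlap.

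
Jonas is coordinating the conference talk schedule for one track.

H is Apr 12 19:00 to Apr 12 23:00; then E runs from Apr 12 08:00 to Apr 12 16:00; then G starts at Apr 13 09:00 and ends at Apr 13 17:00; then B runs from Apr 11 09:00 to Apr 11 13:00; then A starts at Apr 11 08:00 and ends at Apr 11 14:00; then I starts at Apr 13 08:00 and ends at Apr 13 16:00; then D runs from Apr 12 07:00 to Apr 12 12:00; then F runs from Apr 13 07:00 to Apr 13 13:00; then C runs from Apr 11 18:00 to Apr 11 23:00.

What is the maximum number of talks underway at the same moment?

Sort all start/end points and keep a running count:
Apr 11 08:00 start A → 1
Apr 11 09:00 start B → 2
Apr 11 13:00 end B → 1
Apr 11 14:00 end A → 0
Apr 11 18:00 start C → 1
Apr 11 23:00 end C → 0
Apr 12 07:00 start D → 1
Apr 12 08:00 start E → 2
Apr 12 12:00 end D → 1
Apr 12 16:00 end E → 0
Apr 12 19:00 start H → 1
Apr 12 23:00 end H → 0
Apr 13 07:00 start F → 1
Apr 13 08:00 start I → 2
Apr 13 09:00 start G → 3
Apr 13 13:00 end F → 2
Apr 13 16:00 end I → 1
Apr 13 17:00 end G → 0
Peak is 3, at Apr 13 09:00 (F, G, I).

3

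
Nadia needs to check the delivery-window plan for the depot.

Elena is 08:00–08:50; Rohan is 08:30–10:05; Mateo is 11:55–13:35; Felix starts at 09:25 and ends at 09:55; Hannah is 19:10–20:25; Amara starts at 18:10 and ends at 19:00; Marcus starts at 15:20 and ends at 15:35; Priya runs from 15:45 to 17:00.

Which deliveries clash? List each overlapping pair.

Elena & Rohan, Felix & Rohan

Sorted by start: Elena, Rohan, Felix, Mateo, Marcus, Priya, Amara, Hannah.
Rohan starts before Elena ends → Elena and Rohan overlap.
Felix starts after Elena ends, so Elena has no further overlaps.
Felix starts before Rohan ends → Rohan and Felix overlap.
Mateo starts after Rohan ends, so Rohan has no further overlaps.
Mateo starts after Felix ends, so Felix has no further overlaps.
Marcus starts after Mateo ends, so Mateo has no further overlaps.
Priya starts after Marcus ends, so Marcus has no further overlaps.
Amara starts after Priya ends, so Priya has no further overlaps.
Hannah starts after Amara ends.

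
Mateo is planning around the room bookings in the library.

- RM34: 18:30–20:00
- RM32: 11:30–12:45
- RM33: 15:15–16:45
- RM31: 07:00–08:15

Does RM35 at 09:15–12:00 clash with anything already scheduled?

RM31: ends 08:15 at or before RM35 starts 09:15 → clear.
RM32: starts 11:30 before RM35 ends 12:00, and ends 12:45 after RM35 starts 09:15 → overlap.
RM33: starts 15:15 at or after RM35 ends 12:00 → clear.
RM34: starts 18:30 at or after RM35 ends 12:00 → clear.
RM35 overlaps RM32.

Yes — it overlaps RM32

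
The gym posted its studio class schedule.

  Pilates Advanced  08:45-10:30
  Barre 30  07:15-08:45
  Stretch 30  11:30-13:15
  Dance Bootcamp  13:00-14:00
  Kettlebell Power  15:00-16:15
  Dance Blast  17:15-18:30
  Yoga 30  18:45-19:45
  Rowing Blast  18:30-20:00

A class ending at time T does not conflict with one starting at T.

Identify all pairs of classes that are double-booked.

Sorted by start: Barre 30, Pilates Advanced, Stretch 30, Dance Bootcamp, Kettlebell Power, Dance Blast, Rowing Blast, Yoga 30.
Pilates Advanced starts exactly when Barre 30 ends (back-to-back, no overlap), so Barre 30 has no further overlaps.
Stretch 30 starts after Pilates Advanced ends, so Pilates Advanced has no further overlaps.
Dance Bootcamp starts before Stretch 30 ends → Stretch 30 and Dance Bootcamp overlap.
Kettlebell Power starts after Stretch 30 ends, so Stretch 30 has no further overlaps.
Kettlebell Power starts after Dance Bootcamp ends, so Dance Bootcamp has no further overlaps.
Dance Blast starts after Kettlebell Power ends, so Kettlebell Power has no further overlaps.
Rowing Blast starts exactly when Dance Blast ends (back-to-back, no overlap), so Dance Blast has no further overlaps.
Yoga 30 starts before Rowing Blast ends → Rowing Blast and Yoga 30 overlap.

Dance Bootcamp & Stretch 30, Rowing Blast & Yoga 30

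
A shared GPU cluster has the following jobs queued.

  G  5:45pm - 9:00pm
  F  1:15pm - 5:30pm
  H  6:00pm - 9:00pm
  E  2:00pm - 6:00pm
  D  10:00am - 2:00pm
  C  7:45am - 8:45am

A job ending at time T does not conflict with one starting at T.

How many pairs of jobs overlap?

Sorted by start: C, D, F, E, G, H.
D starts after C ends, so C has no further overlaps.
F starts before D ends → D and F overlap.
E starts exactly when D ends (back-to-back, no overlap), so D has no further overlaps.
E starts before F ends → F and E overlap.
G starts after F ends, so F has no further overlaps.
G starts before E ends → E and G overlap.
H starts exactly when E ends (back-to-back, no overlap).
H starts before G ends → G and H overlap.
Overlapping pairs: D & F, E & F, E & G, G & H — 4 in total.

4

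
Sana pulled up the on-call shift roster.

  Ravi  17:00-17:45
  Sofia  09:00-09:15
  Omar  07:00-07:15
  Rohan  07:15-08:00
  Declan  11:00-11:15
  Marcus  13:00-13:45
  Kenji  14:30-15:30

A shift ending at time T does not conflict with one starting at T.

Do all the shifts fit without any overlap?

Two intervals overlap when each starts before the other ends.
Sorted by start: Omar, Rohan, Sofia, Declan, Marcus, Kenji, Ravi.
Rohan starts exactly when Omar ends (back-to-back, no overlap); Omar is clear from here.
Sofia starts after Rohan ends; Rohan is clear from here.
Declan starts after Sofia ends; Sofia is clear from here.
Marcus starts after Declan ends; Declan is clear from here.
Kenji starts after Marcus ends; Marcus is clear from here.
Ravi starts after Kenji ends.
Every pair is clear; the schedule has no overlaps.

Yes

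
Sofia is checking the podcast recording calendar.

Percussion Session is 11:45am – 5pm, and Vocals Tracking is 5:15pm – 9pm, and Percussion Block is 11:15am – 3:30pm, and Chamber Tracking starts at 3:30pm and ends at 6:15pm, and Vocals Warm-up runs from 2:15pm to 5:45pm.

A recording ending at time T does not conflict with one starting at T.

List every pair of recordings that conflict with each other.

Chamber Tracking & Percussion Session, Chamber Tracking & Vocals Tracking, Chamber Tracking & Vocals Warm-up, Percussion Block & Percussion Session, Percussion Block & Vocals Warm-up, Percussion Session & Vocals Warm-up, Vocals Tracking & Vocals Warm-up

Sorted by start: Percussion Block, Percussion Session, Vocals Warm-up, Chamber Tracking, Vocals Tracking.
Percussion Session starts before Percussion Block ends → Percussion Block and Percussion Session overlap.
Vocals Warm-up starts before Percussion Block ends → Percussion Block and Vocals Warm-up overlap.
Chamber Tracking starts exactly when Percussion Block ends (back-to-back, no overlap); Percussion Block is clear from here.
Vocals Warm-up starts before Percussion Session ends → Percussion Session and Vocals Warm-up overlap.
Chamber Tracking starts before Percussion Session ends → Percussion Session and Chamber Tracking overlap.
Vocals Tracking starts after Percussion Session ends.
Chamber Tracking starts before Vocals Warm-up ends → Vocals Warm-up and Chamber Tracking overlap.
Vocals Tracking starts before Vocals Warm-up ends → Vocals Warm-up and Vocals Tracking overlap.
Vocals Tracking starts before Chamber Tracking ends → Chamber Tracking and Vocals Tracking overlap.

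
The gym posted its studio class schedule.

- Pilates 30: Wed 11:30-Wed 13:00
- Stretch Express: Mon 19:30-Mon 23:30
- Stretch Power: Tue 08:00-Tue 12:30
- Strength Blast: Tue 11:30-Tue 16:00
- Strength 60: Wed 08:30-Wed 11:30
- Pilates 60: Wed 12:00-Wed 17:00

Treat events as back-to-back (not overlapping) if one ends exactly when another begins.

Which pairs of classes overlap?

Pilates 30 & Pilates 60, Strength Blast & Stretch Power

Sorted by start: Stretch Express, Stretch Power, Strength Blast, Strength 60, Pilates 30, Pilates 60.
Stretch Power starts after Stretch Express ends; Stretch Express is clear from here.
Strength Blast starts before Stretch Power ends → Stretch Power and Strength Blast overlap.
Strength 60 starts after Stretch Power ends; Stretch Power is clear from here.
Strength 60 starts after Strength Blast ends; Strength Blast is clear from here.
Pilates 30 starts exactly when Strength 60 ends (back-to-back, no overlap); Strength 60 is clear from here.
Pilates 60 starts before Pilates 30 ends → Pilates 30 and Pilates 60 overlap.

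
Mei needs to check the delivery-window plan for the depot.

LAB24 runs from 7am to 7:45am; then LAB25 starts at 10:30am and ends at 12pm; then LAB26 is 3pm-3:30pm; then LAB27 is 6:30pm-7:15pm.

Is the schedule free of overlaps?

Yes

Check each pair: they overlap iff neither finishes before the other starts.
Sorted by start: LAB24, LAB25, LAB26, LAB27.
LAB25 starts after LAB24 ends; LAB24 is clear from here.
LAB26 starts after LAB25 ends; LAB25 is clear from here.
LAB27 starts after LAB26 ends.
Every pair is clear; the schedule has no overlaps.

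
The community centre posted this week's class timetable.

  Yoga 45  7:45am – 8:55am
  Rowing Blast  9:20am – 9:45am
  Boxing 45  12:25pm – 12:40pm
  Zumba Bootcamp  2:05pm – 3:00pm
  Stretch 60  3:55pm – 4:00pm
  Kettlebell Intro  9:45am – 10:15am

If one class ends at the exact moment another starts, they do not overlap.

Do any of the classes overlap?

No

Sorted by start: Yoga 45, Rowing Blast, Kettlebell Intro, Boxing 45, Zumba Bootcamp, Stretch 60.
Rowing Blast starts after Yoga 45 ends — done with Yoga 45.
Kettlebell Intro starts exactly when Rowing Blast ends (back-to-back, no overlap) — done with Rowing Blast.
Boxing 45 starts after Kettlebell Intro ends — done with Kettlebell Intro.
Zumba Bootcamp starts after Boxing 45 ends — done with Boxing 45.
Stretch 60 starts after Zumba Bootcamp ends.
Every pair is clear; the schedule has no overlaps.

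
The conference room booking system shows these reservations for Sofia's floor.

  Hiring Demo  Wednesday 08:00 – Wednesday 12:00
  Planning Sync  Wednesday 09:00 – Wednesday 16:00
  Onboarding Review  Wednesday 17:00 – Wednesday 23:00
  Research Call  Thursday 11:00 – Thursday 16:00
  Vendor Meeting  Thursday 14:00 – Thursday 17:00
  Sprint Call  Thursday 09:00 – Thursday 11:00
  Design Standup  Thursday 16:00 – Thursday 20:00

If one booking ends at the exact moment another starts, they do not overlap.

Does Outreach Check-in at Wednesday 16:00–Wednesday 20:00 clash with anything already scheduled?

Yes — it overlaps Onboarding Review

Hiring Demo: ends Wednesday 12:00 at or before Outreach Check-in starts Wednesday 16:00 → clear.
Planning Sync: ends Wednesday 16:00 at or before Outreach Check-in starts Wednesday 16:00 → clear.
Onboarding Review: starts Wednesday 17:00 before Outreach Check-in ends Wednesday 20:00, and ends Wednesday 23:00 after Outreach Check-in starts Wednesday 16:00 → overlap.
Sprint Call: starts Thursday 09:00 at or after Outreach Check-in ends Wednesday 20:00 → clear.
Research Call: starts Thursday 11:00 at or after Outreach Check-in ends Wednesday 20:00 → clear.
Vendor Meeting: starts Thursday 14:00 at or after Outreach Check-in ends Wednesday 20:00 → clear.
Design Standup: starts Thursday 16:00 at or after Outreach Check-in ends Wednesday 20:00 → clear.
Outreach Check-in overlaps Onboarding Review.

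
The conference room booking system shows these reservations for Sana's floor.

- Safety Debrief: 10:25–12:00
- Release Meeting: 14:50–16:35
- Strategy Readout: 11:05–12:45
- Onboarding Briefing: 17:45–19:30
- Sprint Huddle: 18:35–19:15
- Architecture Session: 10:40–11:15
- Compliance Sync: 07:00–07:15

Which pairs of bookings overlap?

Check each pair: they overlap iff neither finishes before the other starts.
Sorted by start: Compliance Sync, Safety Debrief, Architecture Session, Strategy Readout, Release Meeting, Onboarding Briefing, Sprint Huddle.
Safety Debrief starts after Compliance Sync ends — done with Compliance Sync.
Architecture Session starts before Safety Debrief ends → Safety Debrief and Architecture Session overlap.
Strategy Readout starts before Safety Debrief ends → Safety Debrief and Strategy Readout overlap.
Release Meeting starts after Safety Debrief ends — done with Safety Debrief.
Strategy Readout starts before Architecture Session ends → Architecture Session and Strategy Readout overlap.
Release Meeting starts after Architecture Session ends — done with Architecture Session.
Release Meeting starts after Strategy Readout ends — done with Strategy Readout.
Onboarding Briefing starts after Release Meeting ends — done with Release Meeting.
Sprint Huddle starts before Onboarding Briefing ends → Onboarding Briefing and Sprint Huddle overlap.

Architecture Session & Safety Debrief, Architecture Session & Strategy Readout, Onboarding Briefing & Sprint Huddle, Safety Debrief & Strategy Readout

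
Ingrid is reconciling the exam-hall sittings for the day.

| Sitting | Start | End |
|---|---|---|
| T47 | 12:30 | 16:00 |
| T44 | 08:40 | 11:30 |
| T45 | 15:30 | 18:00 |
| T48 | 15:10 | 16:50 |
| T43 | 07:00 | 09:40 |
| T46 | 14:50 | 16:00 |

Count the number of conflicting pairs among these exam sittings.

7

Sorted by start: T43, T44, T47, T46, T48, T45.
T44 starts before T43 ends → T43 and T44 overlap.
T47 starts after T43 ends, so nothing later overlaps T43 either.
T47 starts after T44 ends, so nothing later overlaps T44 either.
T46 starts before T47 ends → T47 and T46 overlap.
T48 starts before T47 ends → T47 and T48 overlap.
T45 starts before T47 ends → T47 and T45 overlap.
T48 starts before T46 ends → T46 and T48 overlap.
T45 starts before T46 ends → T46 and T45 overlap.
T45 starts before T48 ends → T48 and T45 overlap.
Overlapping pairs: T43 & T44, T45 & T46, T45 & T47, T45 & T48, T46 & T47, T46 & T48, T47 & T48 — 7 in total.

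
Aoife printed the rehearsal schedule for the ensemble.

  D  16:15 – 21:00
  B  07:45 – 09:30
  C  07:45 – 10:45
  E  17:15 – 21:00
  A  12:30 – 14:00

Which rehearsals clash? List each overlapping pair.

B & C, D & E

Check each pair: they overlap iff neither finishes before the other starts.
Sorted by start: B, C, A, D, E.
C starts before B ends → B and C overlap.
A starts after B ends — done with B.
A starts after C ends — done with C.
D starts after A ends — done with A.
E starts before D ends → D and E overlap.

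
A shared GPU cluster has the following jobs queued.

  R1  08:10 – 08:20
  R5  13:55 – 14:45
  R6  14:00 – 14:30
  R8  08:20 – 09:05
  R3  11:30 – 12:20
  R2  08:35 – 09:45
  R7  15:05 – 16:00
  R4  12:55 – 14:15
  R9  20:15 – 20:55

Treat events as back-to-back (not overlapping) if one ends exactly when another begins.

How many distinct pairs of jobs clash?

Two intervals overlap when each starts before the other ends.
Sorted by start: R1, R8, R2, R3, R4, R5, R6, R7, R9.
R8 starts exactly when R1 ends (back-to-back, no overlap) — done with R1.
R2 starts before R8 ends → R8 and R2 overlap.
R3 starts after R8 ends — done with R8.
R3 starts after R2 ends — done with R2.
R4 starts after R3 ends — done with R3.
R5 starts before R4 ends → R4 and R5 overlap.
R6 starts before R4 ends → R4 and R6 overlap.
R7 starts after R4 ends — done with R4.
R6 starts before R5 ends → R5 and R6 overlap.
R7 starts after R5 ends — done with R5.
R7 starts after R6 ends — done with R6.
R9 starts after R7 ends.
Overlapping pairs: R2 & R8, R4 & R5, R4 & R6, R5 & R6 — 4 in total.

4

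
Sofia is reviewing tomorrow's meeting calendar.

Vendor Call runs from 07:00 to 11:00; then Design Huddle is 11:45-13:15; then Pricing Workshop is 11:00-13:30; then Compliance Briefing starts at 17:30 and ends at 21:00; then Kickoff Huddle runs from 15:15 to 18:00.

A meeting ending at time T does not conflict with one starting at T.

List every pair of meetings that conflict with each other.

Two intervals overlap when each starts before the other ends.
Sorted by start: Vendor Call, Pricing Workshop, Design Huddle, Kickoff Huddle, Compliance Briefing.
Pricing Workshop starts exactly when Vendor Call ends (back-to-back, no overlap), so Vendor Call has no further overlaps.
Design Huddle starts before Pricing Workshop ends → Pricing Workshop and Design Huddle overlap.
Kickoff Huddle starts after Pricing Workshop ends, so Pricing Workshop has no further overlaps.
Kickoff Huddle starts after Design Huddle ends, so Design Huddle has no further overlaps.
Compliance Briefing starts before Kickoff Huddle ends → Kickoff Huddle and Compliance Briefing overlap.

Compliance Briefing & Kickoff Huddle, Design Huddle & Pricing Workshop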